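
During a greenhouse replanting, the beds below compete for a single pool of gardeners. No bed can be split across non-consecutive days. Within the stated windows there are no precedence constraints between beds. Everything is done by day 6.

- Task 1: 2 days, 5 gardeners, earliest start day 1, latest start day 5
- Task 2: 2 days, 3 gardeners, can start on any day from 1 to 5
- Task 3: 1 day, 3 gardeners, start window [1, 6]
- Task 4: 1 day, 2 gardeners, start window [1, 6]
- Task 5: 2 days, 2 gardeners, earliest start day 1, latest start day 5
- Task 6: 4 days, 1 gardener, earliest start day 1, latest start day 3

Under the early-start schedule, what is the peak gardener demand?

Early-start schedule: Task 1@1, Task 2@1, Task 3@1, Task 4@1, Task 5@1, Task 6@1.
Load per day: day 1: 16, day 2: 11, day 3: 1, day 4: 1, day 5: 0, day 6: 0.
Peak is 16.

16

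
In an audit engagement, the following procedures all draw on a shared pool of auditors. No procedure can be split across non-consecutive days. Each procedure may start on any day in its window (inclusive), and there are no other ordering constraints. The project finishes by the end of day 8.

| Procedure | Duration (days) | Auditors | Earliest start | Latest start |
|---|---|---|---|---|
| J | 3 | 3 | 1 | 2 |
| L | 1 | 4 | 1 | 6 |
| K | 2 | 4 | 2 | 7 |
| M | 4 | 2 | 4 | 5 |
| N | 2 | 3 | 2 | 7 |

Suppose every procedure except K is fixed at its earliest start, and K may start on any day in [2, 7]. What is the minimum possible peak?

K@2: d1:7  d2:10  d3:10  d4:2  d5:2  d6:2  d7:2  d8:0 → peak 10
K@3: d1:7  d2:6  d3:10  d4:6  d5:2  d6:2  d7:2  d8:0 → peak 10
K@4: d1:7  d2:6  d3:6  d4:6  d5:6  d6:2  d7:2  d8:0 → peak 7
K@5: d1:7  d2:6  d3:6  d4:2  d5:6  d6:6  d7:2  d8:0 → peak 7
K@6: d1:7  d2:6  d3:6  d4:2  d5:2  d6:6  d7:6  d8:0 → peak 7
K@7: d1:7  d2:6  d3:6  d4:2  d5:2  d6:2  d7:6  d8:4 → peak 7
Best is K@4, peak 7.

7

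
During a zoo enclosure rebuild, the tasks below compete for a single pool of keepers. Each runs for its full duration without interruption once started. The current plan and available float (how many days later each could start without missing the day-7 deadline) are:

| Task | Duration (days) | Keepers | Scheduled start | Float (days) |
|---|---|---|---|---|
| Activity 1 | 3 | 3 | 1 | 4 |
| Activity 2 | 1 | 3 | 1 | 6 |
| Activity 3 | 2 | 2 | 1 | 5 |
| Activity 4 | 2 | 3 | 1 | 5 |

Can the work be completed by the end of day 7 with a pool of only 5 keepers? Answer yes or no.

Schedule Activity 1@1, Activity 2@4, Activity 3@1, Activity 4@5: d1:5  d2:5  d3:3  d4:3  d5:3  d6:3  d7:0 — peak 5 ≤ 5.

yes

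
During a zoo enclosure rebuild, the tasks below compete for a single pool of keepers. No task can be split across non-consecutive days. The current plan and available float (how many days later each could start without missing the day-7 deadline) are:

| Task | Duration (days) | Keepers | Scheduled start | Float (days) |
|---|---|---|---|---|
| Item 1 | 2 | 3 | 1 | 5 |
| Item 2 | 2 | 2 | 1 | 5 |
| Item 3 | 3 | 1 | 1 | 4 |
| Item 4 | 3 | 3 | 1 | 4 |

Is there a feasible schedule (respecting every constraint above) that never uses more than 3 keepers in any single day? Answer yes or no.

no

Total keeper-days = 22; over 7 days the average is 22/7 > 3, so some day must exceed 3.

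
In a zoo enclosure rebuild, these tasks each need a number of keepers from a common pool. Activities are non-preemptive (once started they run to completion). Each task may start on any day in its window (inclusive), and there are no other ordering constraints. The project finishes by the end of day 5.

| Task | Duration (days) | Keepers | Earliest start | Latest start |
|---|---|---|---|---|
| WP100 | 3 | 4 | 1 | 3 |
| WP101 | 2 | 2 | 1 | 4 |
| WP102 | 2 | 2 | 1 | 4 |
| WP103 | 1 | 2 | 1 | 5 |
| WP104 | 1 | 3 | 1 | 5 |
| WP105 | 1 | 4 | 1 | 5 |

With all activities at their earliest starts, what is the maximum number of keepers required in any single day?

Early-start schedule: WP100@1, WP101@1, WP102@1, WP103@1, WP104@1, WP105@1.
Load per day: day 1: 17, day 2: 8, day 3: 4, day 4: 0, day 5: 0.
Peak is 17.

17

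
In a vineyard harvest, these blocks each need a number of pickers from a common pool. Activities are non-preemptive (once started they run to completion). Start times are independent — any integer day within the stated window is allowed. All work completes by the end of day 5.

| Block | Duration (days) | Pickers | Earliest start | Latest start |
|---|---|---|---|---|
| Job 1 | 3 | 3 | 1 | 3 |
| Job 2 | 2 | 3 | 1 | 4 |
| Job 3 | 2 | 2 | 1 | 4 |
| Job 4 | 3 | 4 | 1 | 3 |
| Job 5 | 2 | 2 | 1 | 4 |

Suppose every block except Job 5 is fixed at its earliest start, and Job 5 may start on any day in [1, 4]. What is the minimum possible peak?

12

Job 5@1: d1:14  d2:14  d3:7  d4:0  d5:0 → peak 14
Job 5@2: d1:12  d2:14  d3:9  d4:0  d5:0 → peak 14
Job 5@3: d1:12  d2:12  d3:9  d4:2  d5:0 → peak 12
Job 5@4: d1:12  d2:12  d3:7  d4:2  d5:2 → peak 12
Best is Job 5@3, peak 12.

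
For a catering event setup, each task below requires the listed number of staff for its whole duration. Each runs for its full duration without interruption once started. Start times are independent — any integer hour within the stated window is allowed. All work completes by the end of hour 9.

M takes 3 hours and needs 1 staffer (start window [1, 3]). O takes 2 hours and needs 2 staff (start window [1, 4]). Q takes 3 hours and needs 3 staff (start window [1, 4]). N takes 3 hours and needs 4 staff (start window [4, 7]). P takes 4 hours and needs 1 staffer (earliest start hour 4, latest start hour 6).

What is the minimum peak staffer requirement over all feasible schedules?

Early-start (M@1, O@1, Q@1, N@4, P@4) gives peak 6: h1:6  h2:6  h3:4  h4:5  h5:5  h6:5  h7:1  h8:0  h9:0.
Shift Q→3, N→6.
Schedule M@1, O@1, Q@3, N@6, P@4: h1:3  h2:3  h3:4  h4:4  h5:4  h6:5  h7:5  h8:4  h9:0 — peak 5.

5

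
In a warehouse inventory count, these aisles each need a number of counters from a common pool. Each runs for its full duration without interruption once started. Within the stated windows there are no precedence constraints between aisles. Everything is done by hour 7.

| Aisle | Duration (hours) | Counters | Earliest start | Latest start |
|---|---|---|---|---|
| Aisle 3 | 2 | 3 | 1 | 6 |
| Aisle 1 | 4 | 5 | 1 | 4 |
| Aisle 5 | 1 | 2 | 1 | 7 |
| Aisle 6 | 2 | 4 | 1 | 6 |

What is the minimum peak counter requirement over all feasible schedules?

7

Early-start (Aisle 3@1, Aisle 1@1, Aisle 5@1, Aisle 6@1) gives peak 14: h1:14  h2:12  h3:5  h4:5  h5:0  h6:0  h7:0.
Shift Aisle 1→3, Aisle 5→3.
Schedule Aisle 3@1, Aisle 1@3, Aisle 5@3, Aisle 6@1: h1:7  h2:7  h3:7  h4:5  h5:5  h6:5  h7:0 — peak 7.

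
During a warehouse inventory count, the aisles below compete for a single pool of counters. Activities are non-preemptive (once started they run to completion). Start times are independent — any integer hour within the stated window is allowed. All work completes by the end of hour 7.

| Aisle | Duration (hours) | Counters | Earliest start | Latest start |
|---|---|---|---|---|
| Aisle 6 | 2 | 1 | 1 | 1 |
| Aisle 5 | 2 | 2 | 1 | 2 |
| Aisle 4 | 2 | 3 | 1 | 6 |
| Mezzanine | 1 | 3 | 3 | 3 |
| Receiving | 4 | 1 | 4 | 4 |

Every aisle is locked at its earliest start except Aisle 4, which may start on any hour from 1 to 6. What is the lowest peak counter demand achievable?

4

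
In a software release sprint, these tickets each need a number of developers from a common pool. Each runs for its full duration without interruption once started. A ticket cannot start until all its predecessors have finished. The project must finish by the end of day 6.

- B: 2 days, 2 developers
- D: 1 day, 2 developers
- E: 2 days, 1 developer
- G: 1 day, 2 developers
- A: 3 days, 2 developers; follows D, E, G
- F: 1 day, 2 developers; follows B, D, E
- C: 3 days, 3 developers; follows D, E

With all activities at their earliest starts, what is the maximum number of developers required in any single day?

Early-start schedule: B@1, D@1, E@1, G@1, A@3, F@3, C@3.
Load per day: day 1: 7, day 2: 3, day 3: 7, day 4: 5, day 5: 5, day 6: 0.
Peak is 7.

7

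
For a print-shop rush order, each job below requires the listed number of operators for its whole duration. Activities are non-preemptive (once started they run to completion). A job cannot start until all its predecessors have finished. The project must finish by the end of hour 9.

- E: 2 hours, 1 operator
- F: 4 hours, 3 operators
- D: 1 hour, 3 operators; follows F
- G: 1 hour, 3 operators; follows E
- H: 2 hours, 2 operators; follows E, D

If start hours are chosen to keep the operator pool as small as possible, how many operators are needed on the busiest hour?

Early-start (E@1, F@1, D@5, G@3, H@6) gives peak 6: h1:4  h2:4  h3:6  h4:3  h5:3  h6:2  h7:2  h8:0  h9:0.
Shift G→6, H→7.
Schedule E@1, F@1, D@5, G@6, H@7: h1:4  h2:4  h3:3  h4:3  h5:3  h6:3  h7:2  h8:2  h9:0 — peak 4.

4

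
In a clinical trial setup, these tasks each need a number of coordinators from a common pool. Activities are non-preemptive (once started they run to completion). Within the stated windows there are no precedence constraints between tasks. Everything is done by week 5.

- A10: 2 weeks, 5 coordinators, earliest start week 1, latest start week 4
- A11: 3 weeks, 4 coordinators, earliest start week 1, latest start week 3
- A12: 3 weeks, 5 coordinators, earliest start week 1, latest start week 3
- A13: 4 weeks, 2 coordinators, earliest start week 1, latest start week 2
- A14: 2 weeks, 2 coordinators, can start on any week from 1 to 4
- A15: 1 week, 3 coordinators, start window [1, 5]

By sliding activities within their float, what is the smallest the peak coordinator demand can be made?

Early-start (A10@1, A11@1, A12@1, A13@1, A14@1, A15@1) gives peak 21: w1:21  w2:18  w3:11  w4:2  w5:0.
Shift A12→3, A14→4, A15→5.
Schedule A10@1, A11@1, A12@3, A13@1, A14@4, A15@5: w1:11  w2:11  w3:11  w4:9  w5:10 — peak 11.
Total coordinator-weeks = 52 over 5 weeks ⇒ peak ≥ ⌈52/5⌉ = 11, so 11 is optimal.

11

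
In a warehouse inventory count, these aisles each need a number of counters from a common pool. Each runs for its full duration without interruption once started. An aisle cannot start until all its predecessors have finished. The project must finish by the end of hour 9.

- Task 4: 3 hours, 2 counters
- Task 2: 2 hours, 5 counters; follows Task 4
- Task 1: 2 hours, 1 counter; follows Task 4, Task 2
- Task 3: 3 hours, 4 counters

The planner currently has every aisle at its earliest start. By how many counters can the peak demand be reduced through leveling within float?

Early-start peak: h1:6  h2:6  h3:6  h4:5  h5:5  h6:1  h7:1  h8:0  h9:0 ⇒ 6.
Leveled (Task 4@1, Task 2@4, Task 1@6, Task 3@6): h1:2  h2:2  h3:2  h4:5  h5:5  h6:5  h7:5  h8:4  h9:0 ⇒ 5.
Reduction 6 − 5 = 1.

1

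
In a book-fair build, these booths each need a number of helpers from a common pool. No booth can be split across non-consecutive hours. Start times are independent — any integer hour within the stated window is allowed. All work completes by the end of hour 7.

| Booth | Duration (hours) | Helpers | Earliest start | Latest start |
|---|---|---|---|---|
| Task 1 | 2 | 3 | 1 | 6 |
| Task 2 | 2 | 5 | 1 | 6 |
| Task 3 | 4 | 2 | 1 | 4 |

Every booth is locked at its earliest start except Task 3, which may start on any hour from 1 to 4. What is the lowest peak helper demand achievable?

8

Task 3@1: h1:10  h2:10  h3:2  h4:2  h5:0  h6:0  h7:0 → peak 10
Task 3@2: h1:8  h2:10  h3:2  h4:2  h5:2  h6:0  h7:0 → peak 10
Task 3@3: h1:8  h2:8  h3:2  h4:2  h5:2  h6:2  h7:0 → peak 8
Task 3@4: h1:8  h2:8  h3:0  h4:2  h5:2  h6:2  h7:2 → peak 8
Best is Task 3@3, peak 8.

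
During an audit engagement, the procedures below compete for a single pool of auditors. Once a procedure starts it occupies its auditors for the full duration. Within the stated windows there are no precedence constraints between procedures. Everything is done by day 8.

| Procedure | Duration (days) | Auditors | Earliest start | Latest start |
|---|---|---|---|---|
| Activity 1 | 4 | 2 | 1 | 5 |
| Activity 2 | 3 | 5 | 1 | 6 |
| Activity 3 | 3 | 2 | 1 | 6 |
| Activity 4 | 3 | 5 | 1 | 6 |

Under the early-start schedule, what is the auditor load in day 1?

14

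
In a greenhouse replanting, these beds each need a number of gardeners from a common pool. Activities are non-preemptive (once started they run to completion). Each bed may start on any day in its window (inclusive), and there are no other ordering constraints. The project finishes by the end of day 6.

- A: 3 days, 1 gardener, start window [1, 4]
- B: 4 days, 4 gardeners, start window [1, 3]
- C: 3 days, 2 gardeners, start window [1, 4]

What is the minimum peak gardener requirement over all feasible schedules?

6

Early-start (A@1, B@1, C@1) gives peak 7: d1:7  d2:7  d3:7  d4:4  d5:0  d6:0.
Shift C→4.
Schedule A@1, B@1, C@4: d1:5  d2:5  d3:5  d4:6  d5:2  d6:2 — peak 6.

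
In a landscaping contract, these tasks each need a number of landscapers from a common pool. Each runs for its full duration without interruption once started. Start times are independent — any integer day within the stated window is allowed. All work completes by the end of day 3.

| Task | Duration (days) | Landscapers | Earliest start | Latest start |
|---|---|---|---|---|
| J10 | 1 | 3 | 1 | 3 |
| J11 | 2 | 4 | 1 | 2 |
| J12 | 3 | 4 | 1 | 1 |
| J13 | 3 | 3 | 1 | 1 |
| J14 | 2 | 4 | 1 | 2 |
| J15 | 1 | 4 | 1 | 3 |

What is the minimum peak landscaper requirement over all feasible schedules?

15

Early-start (J10@1, J11@1, J12@1, J13@1, J14@1, J15@1) gives peak 22: d1:22  d2:15  d3:7.
Shift J14→2, J15→3.
Schedule J10@1, J11@1, J12@1, J13@1, J14@2, J15@3: d1:14  d2:15  d3:15 — peak 15.
Total landscaper-days = 44 over 3 days ⇒ peak ≥ ⌈44/3⌉ = 15, so 15 is optimal.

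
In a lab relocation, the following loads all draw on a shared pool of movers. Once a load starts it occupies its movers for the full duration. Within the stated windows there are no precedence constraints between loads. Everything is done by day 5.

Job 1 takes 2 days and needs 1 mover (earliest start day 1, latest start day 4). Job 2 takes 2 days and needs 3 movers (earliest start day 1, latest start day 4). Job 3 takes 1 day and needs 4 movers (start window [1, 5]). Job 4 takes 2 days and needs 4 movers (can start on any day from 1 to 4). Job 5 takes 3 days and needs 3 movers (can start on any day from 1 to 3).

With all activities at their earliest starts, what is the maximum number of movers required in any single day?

15

Early-start schedule: Job 1@1, Job 2@1, Job 3@1, Job 4@1, Job 5@1.
Load per day: day 1: 15, day 2: 11, day 3: 3, day 4: 0, day 5: 0.
Peak is 15.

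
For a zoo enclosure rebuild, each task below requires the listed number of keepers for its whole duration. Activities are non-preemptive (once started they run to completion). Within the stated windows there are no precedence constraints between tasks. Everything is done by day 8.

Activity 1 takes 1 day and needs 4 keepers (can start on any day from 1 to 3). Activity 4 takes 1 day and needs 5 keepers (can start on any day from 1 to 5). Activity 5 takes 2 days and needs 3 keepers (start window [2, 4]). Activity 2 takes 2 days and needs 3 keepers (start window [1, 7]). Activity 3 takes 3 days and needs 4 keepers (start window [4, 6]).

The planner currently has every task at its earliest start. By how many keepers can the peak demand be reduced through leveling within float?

6

Early-start peak: d1:12  d2:6  d3:3  d4:4  d5:4  d6:4  d7:0  d8:0 ⇒ 12.
Leveled (Activity 1@1, Activity 4@2, Activity 5@3, Activity 2@3, Activity 3@5): d1:4  d2:5  d3:6  d4:6  d5:4  d6:4  d7:4  d8:0 ⇒ 6.
Reduction 12 − 6 = 6.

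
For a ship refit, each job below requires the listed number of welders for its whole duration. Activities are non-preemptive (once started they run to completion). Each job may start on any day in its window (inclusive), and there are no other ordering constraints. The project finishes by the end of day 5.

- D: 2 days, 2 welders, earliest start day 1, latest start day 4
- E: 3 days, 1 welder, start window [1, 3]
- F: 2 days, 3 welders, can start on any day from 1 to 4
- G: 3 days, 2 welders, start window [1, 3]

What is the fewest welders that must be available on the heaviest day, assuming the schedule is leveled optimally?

4

Early-start (D@1, E@1, F@1, G@1) gives peak 8: d1:8  d2:8  d3:3  d4:0  d5:0.
Shift E→3, F→4.
Schedule D@1, E@3, F@4, G@1: d1:4  d2:4  d3:3  d4:4  d5:4 — peak 4.
Total welder-days = 19 over 5 days ⇒ peak ≥ ⌈19/5⌉ = 4, so 4 is optimal.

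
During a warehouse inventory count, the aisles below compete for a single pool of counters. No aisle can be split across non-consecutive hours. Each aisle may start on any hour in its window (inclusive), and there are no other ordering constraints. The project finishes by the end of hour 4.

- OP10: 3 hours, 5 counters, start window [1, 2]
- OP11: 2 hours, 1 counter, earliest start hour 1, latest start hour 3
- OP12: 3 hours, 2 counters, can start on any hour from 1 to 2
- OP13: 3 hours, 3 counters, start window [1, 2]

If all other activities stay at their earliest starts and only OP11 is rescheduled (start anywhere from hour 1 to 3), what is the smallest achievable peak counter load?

11

OP11@1: h1:11  h2:11  h3:10  h4:0 → peak 11
OP11@2: h1:10  h2:11  h3:11  h4:0 → peak 11
OP11@3: h1:10  h2:10  h3:11  h4:1 → peak 11
Best is OP11@1, peak 11.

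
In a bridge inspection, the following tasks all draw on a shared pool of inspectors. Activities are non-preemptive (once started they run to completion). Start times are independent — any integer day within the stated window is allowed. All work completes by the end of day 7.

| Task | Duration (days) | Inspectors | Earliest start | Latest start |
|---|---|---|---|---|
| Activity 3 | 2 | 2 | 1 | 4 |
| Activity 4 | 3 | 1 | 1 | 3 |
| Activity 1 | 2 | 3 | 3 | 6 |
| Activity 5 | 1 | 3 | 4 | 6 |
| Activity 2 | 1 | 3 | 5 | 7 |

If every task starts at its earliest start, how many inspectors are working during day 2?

At early start, day 2 has: Activity 3, Activity 4.
Demand: 2 + 1 = 3.

3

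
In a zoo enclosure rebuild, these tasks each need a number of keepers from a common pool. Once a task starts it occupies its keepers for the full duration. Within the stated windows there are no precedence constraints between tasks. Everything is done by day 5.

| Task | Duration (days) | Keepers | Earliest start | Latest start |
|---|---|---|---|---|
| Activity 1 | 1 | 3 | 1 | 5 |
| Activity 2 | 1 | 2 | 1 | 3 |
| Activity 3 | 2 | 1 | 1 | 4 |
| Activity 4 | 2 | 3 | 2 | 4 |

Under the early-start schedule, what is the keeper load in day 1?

At early start, day 1 has: Activity 1, Activity 2, Activity 3.
Demand: 3 + 2 + 1 = 6.

6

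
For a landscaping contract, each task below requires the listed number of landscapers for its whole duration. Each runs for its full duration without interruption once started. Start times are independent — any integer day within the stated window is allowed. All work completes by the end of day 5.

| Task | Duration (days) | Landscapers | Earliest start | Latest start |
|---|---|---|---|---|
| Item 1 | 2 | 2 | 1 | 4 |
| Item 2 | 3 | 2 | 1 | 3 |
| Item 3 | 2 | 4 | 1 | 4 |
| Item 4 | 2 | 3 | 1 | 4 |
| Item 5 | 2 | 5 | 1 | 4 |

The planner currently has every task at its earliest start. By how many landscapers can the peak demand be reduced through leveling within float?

8

Early-start peak: d1:16  d2:16  d3:2  d4:0  d5:0 ⇒ 16.
Leveled (Item 1@1, Item 2@1, Item 3@1, Item 4@3, Item 5@4): d1:8  d2:8  d3:5  d4:8  d5:5 ⇒ 8.
Reduction 16 − 8 = 8.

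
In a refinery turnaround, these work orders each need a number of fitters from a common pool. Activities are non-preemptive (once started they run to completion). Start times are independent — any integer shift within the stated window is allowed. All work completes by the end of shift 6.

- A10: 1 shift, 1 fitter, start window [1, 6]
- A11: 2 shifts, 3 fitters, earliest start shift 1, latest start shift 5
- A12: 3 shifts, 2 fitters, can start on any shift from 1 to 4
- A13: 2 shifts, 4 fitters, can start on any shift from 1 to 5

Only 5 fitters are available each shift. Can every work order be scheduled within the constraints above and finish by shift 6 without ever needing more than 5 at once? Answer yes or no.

yes

Schedule A10@1, A11@1, A12@2, A13@5: s1:4  s2:5  s3:2  s4:2  s5:4  s6:4 — peak 5 ≤ 5.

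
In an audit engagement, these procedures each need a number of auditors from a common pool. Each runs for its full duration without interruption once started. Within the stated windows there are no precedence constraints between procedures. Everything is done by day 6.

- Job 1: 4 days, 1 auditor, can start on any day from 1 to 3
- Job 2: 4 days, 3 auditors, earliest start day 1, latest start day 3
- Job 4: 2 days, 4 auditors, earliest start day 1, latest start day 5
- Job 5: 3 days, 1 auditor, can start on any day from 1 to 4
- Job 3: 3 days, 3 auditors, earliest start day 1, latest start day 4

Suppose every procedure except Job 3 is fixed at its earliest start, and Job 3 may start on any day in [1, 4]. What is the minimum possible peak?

Job 3@1: d1:12  d2:12  d3:8  d4:4  d5:0  d6:0 → peak 12
Job 3@2: d1:9  d2:12  d3:8  d4:7  d5:0  d6:0 → peak 12
Job 3@3: d1:9  d2:9  d3:8  d4:7  d5:3  d6:0 → peak 9
Job 3@4: d1:9  d2:9  d3:5  d4:7  d5:3  d6:3 → peak 9
Best is Job 3@3, peak 9.

9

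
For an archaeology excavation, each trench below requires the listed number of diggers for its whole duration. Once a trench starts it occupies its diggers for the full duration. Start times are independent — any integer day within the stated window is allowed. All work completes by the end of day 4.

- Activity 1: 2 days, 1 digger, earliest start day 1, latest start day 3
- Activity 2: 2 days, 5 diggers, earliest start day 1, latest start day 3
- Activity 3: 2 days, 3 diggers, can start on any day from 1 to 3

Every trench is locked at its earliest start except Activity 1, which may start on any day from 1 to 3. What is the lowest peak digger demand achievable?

8

Activity 1@1: d1:9  d2:9  d3:0  d4:0 → peak 9
Activity 1@2: d1:8  d2:9  d3:1  d4:0 → peak 9
Activity 1@3: d1:8  d2:8  d3:1  d4:1 → peak 8
Best is Activity 1@3, peak 8.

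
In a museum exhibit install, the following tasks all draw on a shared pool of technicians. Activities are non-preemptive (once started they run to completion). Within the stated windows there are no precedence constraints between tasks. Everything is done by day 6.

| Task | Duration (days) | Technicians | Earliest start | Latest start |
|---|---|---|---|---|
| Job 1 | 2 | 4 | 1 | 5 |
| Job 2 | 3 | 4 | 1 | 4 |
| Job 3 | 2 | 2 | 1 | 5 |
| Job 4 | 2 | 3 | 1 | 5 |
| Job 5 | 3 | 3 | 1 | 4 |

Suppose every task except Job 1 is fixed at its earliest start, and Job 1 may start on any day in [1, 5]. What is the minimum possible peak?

Job 1@1: d1:16  d2:16  d3:7  d4:0  d5:0  d6:0 → peak 16
Job 1@2: d1:12  d2:16  d3:11  d4:0  d5:0  d6:0 → peak 16
Job 1@3: d1:12  d2:12  d3:11  d4:4  d5:0  d6:0 → peak 12
Job 1@4: d1:12  d2:12  d3:7  d4:4  d5:4  d6:0 → peak 12
Job 1@5: d1:12  d2:12  d3:7  d4:0  d5:4  d6:4 → peak 12
Best is Job 1@3, peak 12.

12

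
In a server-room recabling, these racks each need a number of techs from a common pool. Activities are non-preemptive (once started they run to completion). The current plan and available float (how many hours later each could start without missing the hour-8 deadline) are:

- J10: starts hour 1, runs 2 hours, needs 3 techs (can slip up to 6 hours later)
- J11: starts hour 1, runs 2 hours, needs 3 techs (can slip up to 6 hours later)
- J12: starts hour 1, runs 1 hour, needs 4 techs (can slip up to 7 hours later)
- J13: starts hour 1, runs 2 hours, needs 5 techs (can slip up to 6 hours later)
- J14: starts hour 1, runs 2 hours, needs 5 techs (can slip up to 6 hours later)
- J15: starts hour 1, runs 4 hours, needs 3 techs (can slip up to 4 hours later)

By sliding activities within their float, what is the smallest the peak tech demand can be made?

8

Early-start (J10@1, J11@1, J12@1, J13@1, J14@1, J15@1) gives peak 23: h1:23  h2:19  h3:3  h4:3  h5:0  h6:0  h7:0  h8:0.
Shift J12→3, J13→4, J14→6, J15→3.
Schedule J10@1, J11@1, J12@3, J13@4, J14@6, J15@3: h1:6  h2:6  h3:7  h4:8  h5:8  h6:8  h7:5  h8:0 — peak 8.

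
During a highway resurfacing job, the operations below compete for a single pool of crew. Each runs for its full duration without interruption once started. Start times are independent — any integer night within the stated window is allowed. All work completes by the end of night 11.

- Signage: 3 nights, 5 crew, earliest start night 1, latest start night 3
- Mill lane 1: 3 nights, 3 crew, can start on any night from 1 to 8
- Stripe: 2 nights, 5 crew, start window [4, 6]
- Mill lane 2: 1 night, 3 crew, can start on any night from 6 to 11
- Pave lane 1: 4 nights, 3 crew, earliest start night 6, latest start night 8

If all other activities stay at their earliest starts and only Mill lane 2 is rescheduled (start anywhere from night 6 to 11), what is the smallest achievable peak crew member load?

Mill lane 2@6: n1:8  n2:8  n3:8  n4:5  n5:5  n6:6  n7:3  n8:3  n9:3  n10:0  n11:0 → peak 8
Mill lane 2@7: n1:8  n2:8  n3:8  n4:5  n5:5  n6:3  n7:6  n8:3  n9:3  n10:0  n11:0 → peak 8
Mill lane 2@8: n1:8  n2:8  n3:8  n4:5  n5:5  n6:3  n7:3  n8:6  n9:3  n10:0  n11:0 → peak 8
Mill lane 2@9: n1:8  n2:8  n3:8  n4:5  n5:5  n6:3  n7:3  n8:3  n9:6  n10:0  n11:0 → peak 8
Mill lane 2@10: n1:8  n2:8  n3:8  n4:5  n5:5  n6:3  n7:3  n8:3  n9:3  n10:3  n11:0 → peak 8
Mill lane 2@11: n1:8  n2:8  n3:8  n4:5  n5:5  n6:3  n7:3  n8:3  n9:3  n10:0  n11:3 → peak 8
Best is Mill lane 2@6, peak 8.

8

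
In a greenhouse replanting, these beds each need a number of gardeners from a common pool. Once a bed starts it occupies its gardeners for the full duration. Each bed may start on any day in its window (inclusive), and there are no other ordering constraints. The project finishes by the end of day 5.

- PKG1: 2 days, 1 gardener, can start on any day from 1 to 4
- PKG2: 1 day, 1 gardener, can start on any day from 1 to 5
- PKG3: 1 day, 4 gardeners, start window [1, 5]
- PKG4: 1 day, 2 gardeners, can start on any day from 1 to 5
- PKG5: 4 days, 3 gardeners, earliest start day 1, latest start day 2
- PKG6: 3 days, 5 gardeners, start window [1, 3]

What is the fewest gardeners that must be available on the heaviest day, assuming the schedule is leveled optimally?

Early-start (PKG1@1, PKG2@1, PKG3@1, PKG4@1, PKG5@1, PKG6@1) gives peak 16: d1:16  d2:9  d3:8  d4:3  d5:0.
Shift PKG5→2, PKG6→3.
Schedule PKG1@1, PKG2@1, PKG3@1, PKG4@1, PKG5@2, PKG6@3: d1:8  d2:4  d3:8  d4:8  d5:8 — peak 8.
Total gardener-days = 36 over 5 days ⇒ peak ≥ ⌈36/5⌉ = 8, so 8 is optimal.

8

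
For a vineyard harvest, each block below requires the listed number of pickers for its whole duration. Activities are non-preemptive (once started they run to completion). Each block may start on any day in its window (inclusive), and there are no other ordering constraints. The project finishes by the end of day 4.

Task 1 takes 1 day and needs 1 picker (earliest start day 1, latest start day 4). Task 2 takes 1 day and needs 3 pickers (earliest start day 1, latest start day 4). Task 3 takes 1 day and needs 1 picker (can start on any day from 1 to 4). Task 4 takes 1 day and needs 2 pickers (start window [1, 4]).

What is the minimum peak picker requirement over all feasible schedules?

3

Early-start (Task 1@1, Task 2@1, Task 3@1, Task 4@1) gives peak 7: d1:7  d2:0  d3:0  d4:0.
Shift Task 2→2, Task 4→3.
Schedule Task 1@1, Task 2@2, Task 3@1, Task 4@3: d1:2  d2:3  d3:2  d4:0 — peak 3.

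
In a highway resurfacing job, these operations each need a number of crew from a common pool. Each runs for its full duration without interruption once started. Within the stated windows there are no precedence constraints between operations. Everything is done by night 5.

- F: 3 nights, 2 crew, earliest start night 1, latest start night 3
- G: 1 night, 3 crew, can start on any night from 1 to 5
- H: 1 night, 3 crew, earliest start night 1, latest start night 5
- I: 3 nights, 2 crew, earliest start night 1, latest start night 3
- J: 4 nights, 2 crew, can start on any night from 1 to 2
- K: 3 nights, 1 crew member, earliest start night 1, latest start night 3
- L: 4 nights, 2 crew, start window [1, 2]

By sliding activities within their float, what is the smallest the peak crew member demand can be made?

9

Early-start (F@1, G@1, H@1, I@1, J@1, K@1, L@1) gives peak 15: n1:15  n2:9  n3:9  n4:4  n5:0.
Shift I→2, J→2, L→2.
Schedule F@1, G@1, H@1, I@2, J@2, K@1, L@2: n1:9  n2:9  n3:9  n4:6  n5:4 — peak 9.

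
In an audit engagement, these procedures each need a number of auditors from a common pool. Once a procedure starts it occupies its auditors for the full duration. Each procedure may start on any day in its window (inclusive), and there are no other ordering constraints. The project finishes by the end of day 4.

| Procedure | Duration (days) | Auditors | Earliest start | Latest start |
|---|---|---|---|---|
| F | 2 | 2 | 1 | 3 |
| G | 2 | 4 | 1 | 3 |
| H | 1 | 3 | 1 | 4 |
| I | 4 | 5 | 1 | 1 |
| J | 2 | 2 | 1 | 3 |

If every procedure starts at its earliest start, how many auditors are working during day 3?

5

At early start, day 3 has: I.
Demand: 5 = 5.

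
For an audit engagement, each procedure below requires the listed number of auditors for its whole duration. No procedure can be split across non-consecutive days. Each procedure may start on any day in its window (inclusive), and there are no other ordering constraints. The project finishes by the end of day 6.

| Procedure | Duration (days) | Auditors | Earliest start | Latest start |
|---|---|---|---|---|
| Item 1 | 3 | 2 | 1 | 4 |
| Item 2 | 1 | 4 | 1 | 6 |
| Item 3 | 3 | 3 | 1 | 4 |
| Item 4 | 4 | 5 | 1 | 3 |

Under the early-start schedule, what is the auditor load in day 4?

5

At early start, day 4 has: Item 4.
Demand: 5 = 5.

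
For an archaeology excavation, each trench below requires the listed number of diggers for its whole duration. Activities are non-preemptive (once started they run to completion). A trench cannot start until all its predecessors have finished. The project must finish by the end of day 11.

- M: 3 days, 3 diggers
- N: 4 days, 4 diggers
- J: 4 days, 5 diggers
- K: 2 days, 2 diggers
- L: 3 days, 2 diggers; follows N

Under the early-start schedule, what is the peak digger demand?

Early-start schedule: M@1, N@1, J@1, K@1, L@5.
Load per day: day 1: 14, day 2: 14, day 3: 12, day 4: 9, day 5: 2, day 6: 2, day 7: 2, day 8: 0, day 9: 0, day 10: 0, day 11: 0.
Peak is 14.

14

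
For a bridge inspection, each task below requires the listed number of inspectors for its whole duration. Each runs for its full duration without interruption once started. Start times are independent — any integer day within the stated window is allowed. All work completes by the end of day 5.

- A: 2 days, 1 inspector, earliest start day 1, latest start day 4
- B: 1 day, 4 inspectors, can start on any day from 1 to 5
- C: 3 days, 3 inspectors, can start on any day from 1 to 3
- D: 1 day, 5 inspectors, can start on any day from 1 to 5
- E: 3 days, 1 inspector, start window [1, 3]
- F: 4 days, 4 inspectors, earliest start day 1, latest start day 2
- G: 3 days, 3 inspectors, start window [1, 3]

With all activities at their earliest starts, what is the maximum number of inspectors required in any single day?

21

Early-start schedule: A@1, B@1, C@1, D@1, E@1, F@1, G@1.
Load per day: day 1: 21, day 2: 12, day 3: 11, day 4: 4, day 5: 0.
Peak is 21.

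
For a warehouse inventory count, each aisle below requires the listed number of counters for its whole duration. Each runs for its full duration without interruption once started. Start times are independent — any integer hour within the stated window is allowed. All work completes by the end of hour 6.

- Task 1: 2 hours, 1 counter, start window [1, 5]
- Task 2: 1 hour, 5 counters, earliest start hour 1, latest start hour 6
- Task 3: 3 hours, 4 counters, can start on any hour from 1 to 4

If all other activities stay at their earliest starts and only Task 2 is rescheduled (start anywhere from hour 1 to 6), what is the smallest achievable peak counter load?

5

Task 2@1: h1:10  h2:5  h3:4  h4:0  h5:0  h6:0 → peak 10
Task 2@2: h1:5  h2:10  h3:4  h4:0  h5:0  h6:0 → peak 10
Task 2@3: h1:5  h2:5  h3:9  h4:0  h5:0  h6:0 → peak 9
Task 2@4: h1:5  h2:5  h3:4  h4:5  h5:0  h6:0 → peak 5
Task 2@5: h1:5  h2:5  h3:4  h4:0  h5:5  h6:0 → peak 5
Task 2@6: h1:5  h2:5  h3:4  h4:0  h5:0  h6:5 → peak 5
Best is Task 2@4, peak 5.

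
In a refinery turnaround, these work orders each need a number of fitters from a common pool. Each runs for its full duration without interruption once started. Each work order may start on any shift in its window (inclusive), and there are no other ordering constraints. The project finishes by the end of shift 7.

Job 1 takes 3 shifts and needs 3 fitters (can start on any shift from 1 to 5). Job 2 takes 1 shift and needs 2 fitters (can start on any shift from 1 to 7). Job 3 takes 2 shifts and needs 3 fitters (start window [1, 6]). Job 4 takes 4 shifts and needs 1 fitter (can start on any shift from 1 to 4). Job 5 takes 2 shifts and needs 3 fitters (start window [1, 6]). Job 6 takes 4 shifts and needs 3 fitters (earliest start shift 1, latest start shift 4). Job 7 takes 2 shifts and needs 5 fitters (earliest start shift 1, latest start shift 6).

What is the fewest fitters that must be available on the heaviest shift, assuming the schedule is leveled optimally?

8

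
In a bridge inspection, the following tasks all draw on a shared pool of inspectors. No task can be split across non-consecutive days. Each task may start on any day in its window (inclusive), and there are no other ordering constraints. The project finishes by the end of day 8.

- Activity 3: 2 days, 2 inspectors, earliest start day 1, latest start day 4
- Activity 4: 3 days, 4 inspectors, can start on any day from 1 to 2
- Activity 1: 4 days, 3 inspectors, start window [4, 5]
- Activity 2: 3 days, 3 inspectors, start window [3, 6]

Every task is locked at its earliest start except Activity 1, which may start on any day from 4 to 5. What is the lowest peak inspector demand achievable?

Activity 1@4: d1:6  d2:6  d3:7  d4:6  d5:6  d6:3  d7:3  d8:0 → peak 7
Activity 1@5: d1:6  d2:6  d3:7  d4:3  d5:6  d6:3  d7:3  d8:3 → peak 7
Best is Activity 1@4, peak 7.

7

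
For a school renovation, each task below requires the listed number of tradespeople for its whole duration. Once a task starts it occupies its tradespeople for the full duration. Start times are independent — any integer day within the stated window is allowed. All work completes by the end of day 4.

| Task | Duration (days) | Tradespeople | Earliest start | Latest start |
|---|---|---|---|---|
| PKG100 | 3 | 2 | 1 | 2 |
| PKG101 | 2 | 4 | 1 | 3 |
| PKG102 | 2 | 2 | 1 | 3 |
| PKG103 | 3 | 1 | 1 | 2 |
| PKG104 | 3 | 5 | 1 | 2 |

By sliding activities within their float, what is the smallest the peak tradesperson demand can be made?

12

Early-start (PKG100@1, PKG101@1, PKG102@1, PKG103@1, PKG104@1) gives peak 14: d1:14  d2:14  d3:8  d4:0.
Shift PKG102→3.
Schedule PKG100@1, PKG101@1, PKG102@3, PKG103@1, PKG104@1: d1:12  d2:12  d3:10  d4:2 — peak 12.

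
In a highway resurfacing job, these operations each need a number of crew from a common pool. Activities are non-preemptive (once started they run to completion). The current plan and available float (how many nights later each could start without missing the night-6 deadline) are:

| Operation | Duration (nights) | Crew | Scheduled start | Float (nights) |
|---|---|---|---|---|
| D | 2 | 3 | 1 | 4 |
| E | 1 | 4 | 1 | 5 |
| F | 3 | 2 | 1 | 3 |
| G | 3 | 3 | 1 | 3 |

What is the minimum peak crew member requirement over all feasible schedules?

5

Early-start (D@1, E@1, F@1, G@1) gives peak 12: n1:12  n2:8  n3:5  n4:0  n5:0  n6:0.
Shift E→3, F→4, G→4.
Schedule D@1, E@3, F@4, G@4: n1:3  n2:3  n3:4  n4:5  n5:5  n6:5 — peak 5.
Total crew member-nights = 25 over 6 nights ⇒ peak ≥ ⌈25/6⌉ = 5, so 5 is optimal.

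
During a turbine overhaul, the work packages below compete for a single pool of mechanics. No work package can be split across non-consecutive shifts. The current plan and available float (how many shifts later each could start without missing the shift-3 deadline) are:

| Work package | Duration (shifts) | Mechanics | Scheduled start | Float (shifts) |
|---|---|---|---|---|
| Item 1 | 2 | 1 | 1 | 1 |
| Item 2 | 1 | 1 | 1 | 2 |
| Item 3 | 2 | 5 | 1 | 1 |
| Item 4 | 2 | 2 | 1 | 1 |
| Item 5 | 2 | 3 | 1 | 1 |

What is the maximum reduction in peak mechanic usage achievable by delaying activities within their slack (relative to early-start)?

1

Early-start peak: s1:12  s2:11  s3:0 ⇒ 12.
Leveled (Item 1@1, Item 2@1, Item 3@1, Item 4@1, Item 5@2): s1:9  s2:11  s3:3 ⇒ 11.
Reduction 12 − 11 = 1.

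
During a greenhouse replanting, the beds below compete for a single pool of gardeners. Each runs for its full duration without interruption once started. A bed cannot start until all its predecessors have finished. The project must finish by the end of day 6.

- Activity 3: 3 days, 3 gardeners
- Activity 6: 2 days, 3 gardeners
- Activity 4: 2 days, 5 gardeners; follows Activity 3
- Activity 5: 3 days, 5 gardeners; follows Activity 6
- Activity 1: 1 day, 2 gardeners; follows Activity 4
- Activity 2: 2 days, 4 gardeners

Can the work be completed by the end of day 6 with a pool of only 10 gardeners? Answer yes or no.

yes

Schedule Activity 3@1, Activity 6@1, Activity 4@4, Activity 5@3, Activity 1@6, Activity 2@1: d1:10  d2:10  d3:8  d4:10  d5:10  d6:2 — peak 10 ≤ 10.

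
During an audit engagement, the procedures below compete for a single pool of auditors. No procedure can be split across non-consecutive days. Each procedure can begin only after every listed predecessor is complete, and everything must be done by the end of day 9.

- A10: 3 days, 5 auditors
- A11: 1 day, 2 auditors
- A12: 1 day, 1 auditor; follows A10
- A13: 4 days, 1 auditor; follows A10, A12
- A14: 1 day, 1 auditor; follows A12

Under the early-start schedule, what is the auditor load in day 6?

At early start, day 6 has: A13.
Demand: 1 = 1.

1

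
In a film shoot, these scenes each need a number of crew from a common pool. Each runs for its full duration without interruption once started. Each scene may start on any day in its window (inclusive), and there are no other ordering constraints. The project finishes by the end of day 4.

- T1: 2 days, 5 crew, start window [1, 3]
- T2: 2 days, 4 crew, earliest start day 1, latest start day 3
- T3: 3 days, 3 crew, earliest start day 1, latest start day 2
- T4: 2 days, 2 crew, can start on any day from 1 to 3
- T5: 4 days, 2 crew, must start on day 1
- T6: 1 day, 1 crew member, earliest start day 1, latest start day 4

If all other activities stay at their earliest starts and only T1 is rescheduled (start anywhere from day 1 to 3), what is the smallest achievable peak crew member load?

12

T1@1: d1:17  d2:16  d3:5  d4:2 → peak 17
T1@2: d1:12  d2:16  d3:10  d4:2 → peak 16
T1@3: d1:12  d2:11  d3:10  d4:7 → peak 12
Best is T1@3, peak 12.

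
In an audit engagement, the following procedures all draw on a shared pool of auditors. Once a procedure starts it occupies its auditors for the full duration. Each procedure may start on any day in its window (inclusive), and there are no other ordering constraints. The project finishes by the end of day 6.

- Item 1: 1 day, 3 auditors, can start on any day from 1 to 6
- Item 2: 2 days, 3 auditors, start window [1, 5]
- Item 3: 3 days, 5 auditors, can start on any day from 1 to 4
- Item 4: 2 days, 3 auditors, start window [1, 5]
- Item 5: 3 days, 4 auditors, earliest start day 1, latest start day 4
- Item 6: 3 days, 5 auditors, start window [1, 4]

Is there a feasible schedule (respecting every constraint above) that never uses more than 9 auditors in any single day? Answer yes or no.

Total auditor-days = 57; over 6 days the average is 57/6 > 9, so some day must exceed 9.

no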